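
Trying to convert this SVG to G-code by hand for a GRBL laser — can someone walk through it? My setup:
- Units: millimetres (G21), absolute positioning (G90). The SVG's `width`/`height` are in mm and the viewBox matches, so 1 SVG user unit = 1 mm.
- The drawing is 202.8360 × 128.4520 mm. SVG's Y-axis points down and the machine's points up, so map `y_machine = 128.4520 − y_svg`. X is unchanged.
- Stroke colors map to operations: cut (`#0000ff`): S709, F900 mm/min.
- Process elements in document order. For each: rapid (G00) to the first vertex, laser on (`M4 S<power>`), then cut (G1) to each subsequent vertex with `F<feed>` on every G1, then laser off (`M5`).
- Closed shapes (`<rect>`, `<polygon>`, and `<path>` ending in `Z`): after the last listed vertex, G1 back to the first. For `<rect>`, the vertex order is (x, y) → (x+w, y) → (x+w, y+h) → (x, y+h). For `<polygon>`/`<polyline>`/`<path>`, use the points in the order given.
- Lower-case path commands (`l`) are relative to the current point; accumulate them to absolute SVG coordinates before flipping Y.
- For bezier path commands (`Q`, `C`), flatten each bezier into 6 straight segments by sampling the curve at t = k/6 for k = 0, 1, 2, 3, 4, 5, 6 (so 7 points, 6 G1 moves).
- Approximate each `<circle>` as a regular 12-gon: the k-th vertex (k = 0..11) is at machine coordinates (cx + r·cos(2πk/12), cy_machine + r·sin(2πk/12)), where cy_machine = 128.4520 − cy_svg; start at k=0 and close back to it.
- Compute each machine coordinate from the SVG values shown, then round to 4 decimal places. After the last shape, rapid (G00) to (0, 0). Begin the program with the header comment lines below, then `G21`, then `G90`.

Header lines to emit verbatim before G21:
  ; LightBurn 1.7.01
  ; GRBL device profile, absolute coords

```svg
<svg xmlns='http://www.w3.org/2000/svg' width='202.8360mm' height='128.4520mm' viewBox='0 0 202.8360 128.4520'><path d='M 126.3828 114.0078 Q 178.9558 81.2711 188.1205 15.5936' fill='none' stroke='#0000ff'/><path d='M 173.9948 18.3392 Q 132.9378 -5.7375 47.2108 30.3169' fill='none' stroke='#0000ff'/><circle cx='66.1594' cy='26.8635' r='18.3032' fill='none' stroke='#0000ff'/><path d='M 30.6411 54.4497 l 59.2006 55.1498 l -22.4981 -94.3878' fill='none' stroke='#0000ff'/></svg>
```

1 u = 1 mm; y_m = 128.4520 − y.

[1] `<path>` quadratic bezier, #0000ff→cut S709 F900: (126.3828,14.4442) → (142.7013,26.2715) → (156.6083,39.9288) → (168.1037,55.4161) → (177.1876,72.7335) → (183.8598,91.8809) → (188.1205,112.8584)

[2] `<path>` quadratic bezier, #0000ff→cut S709 F900: (173.9948,110.1128) → (159.0683,116.4681) → (141.6601,119.4827) → (121.7703,119.1567) → (99.3988,115.4901) → (74.5456,108.4829) → (47.2108,98.1351)

[3] `<circle>` circle, #0000ff→cut S709 F900: (84.4626,101.5885) → (82.0104,110.7401) → (75.3110,117.4395) → (66.1594,119.8917) → (57.0078,117.4395) → (50.3084,110.7401) → (47.8562,101.5885) → (50.3084,92.4369) → (57.0078,85.7375) → (66.1594,83.2853) → (75.3110,85.7375) → (82.0104,92.4369) → (84.4626,101.5885) (closed)

[4] `<path>` open polyline, #0000ff→cut S709 F900: (30.6411,74.0023) → (89.8417,18.8525) → (67.3436,113.2403)

; LightBurn 1.7.01
; GRBL device profile, absolute coords
G21
G90
G00 X126.3828 Y14.4442
M4 S709
G1 X142.7013 Y26.2715 F900
G1 X156.6083 Y39.9288 F900
G1 X168.1037 Y55.4161 F900
G1 X177.1876 Y72.7335 F900
G1 X183.8598 Y91.8809 F900
G1 X188.1205 Y112.8584 F900
M5
G00 X173.9948 Y110.1128
M4 S709
G1 X159.0683 Y116.4681 F900
G1 X141.6601 Y119.4827 F900
G1 X121.7703 Y119.1567 F900
G1 X99.3988 Y115.4901 F900
G1 X74.5456 Y108.4829 F900
G1 X47.2108 Y98.1351 F900
M5
G00 X84.4626 Y101.5885
M4 S709
G1 X82.0104 Y110.7401 F900
G1 X75.3110 Y117.4395 F900
G1 X66.1594 Y119.8917 F900
G1 X57.0078 Y117.4395 F900
G1 X50.3084 Y110.7401 F900
G1 X47.8562 Y101.5885 F900
G1 X50.3084 Y92.4369 F900
G1 X57.0078 Y85.7375 F900
G1 X66.1594 Y83.2853 F900
G1 X75.3110 Y85.7375 F900
G1 X82.0104 Y92.4369 F900
G1 X84.4626 Y101.5885 F900
M5
G00 X30.6411 Y74.0023
M4 S709
G1 X89.8417 Y18.8525 F900
G1 X67.3436 Y113.2403 F900
M5
G00 X0.0000 Y0.0000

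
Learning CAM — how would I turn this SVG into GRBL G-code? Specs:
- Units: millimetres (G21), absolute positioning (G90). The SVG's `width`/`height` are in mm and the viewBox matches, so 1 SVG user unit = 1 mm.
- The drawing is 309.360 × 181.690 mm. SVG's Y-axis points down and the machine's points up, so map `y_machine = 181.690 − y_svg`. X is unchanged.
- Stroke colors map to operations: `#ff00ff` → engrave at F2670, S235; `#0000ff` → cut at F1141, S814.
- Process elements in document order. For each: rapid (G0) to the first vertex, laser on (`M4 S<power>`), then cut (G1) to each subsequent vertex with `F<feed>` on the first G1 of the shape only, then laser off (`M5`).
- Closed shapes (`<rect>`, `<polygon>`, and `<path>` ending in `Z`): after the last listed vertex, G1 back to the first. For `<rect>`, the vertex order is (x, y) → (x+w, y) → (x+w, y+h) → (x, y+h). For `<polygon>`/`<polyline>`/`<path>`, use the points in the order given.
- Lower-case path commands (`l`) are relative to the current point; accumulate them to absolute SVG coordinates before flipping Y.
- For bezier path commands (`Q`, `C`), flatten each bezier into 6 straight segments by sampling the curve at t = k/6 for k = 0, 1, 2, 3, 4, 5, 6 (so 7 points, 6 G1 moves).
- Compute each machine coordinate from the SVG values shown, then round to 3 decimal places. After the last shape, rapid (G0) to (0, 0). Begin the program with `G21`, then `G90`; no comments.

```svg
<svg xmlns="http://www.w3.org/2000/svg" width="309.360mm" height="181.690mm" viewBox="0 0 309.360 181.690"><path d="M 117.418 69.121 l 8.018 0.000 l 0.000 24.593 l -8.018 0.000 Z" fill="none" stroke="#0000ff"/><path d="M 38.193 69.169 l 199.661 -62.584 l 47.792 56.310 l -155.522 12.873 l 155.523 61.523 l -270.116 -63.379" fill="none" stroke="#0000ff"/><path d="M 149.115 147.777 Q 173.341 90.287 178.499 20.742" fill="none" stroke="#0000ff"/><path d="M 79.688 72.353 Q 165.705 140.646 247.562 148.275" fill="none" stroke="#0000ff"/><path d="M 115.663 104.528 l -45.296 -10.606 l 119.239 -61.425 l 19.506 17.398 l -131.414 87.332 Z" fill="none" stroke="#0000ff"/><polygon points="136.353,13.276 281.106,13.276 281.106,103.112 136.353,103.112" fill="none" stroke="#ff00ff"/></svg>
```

G21
G90
G0 X117.418 Y112.569
M4 S814
G1 X125.436 Y112.569 F1141
G1 X125.436 Y87.976
G1 X117.418 Y87.976
G1 X117.418 Y112.569
M5
G0 X38.193 Y112.521
M4 S814
G1 X237.854 Y175.105 F1141
G1 X285.646 Y118.795
G1 X130.124 Y105.922
G1 X285.647 Y44.399
G1 X15.531 Y107.778
M5
G0 X149.115 Y33.913
M4 S814
G1 X156.661 Y53.411 F1141
G1 X163.147 Y73.579
G1 X168.574 Y94.417
G1 X172.942 Y115.924
G1 X176.250 Y138.101
G1 X178.499 Y160.948
M5
G0 X79.688 Y109.337
M4 S814
G1 X108.245 Y88.258 F1141
G1 X136.570 Y70.549
G1 X164.665 Y56.210
G1 X192.528 Y45.241
G1 X220.161 Y37.643
G1 X247.562 Y33.415
M5
G0 X115.663 Y77.162
M4 S814
G1 X70.367 Y87.768 F1141
G1 X189.606 Y149.193
G1 X209.112 Y131.795
G1 X77.698 Y44.463
G1 X115.663 Y77.162
M5
G0 X136.353 Y168.414
M4 S235
G1 X281.106 Y168.414 F2670
G1 X281.106 Y78.578
G1 X136.353 Y78.578
G1 X136.353 Y168.414
M5
G0 X0.000 Y0.000

Since the viewBox matches the mm dimensions, user units are millimetres directly. The only transform is the Y-flip y_m = 181.690 − y_svg.

Shape 1 is a rectangle drawn with `<path>`. Its stroke #0000ff means cut at S814, F1141. After flipping Y the toolpath is (117.418,112.569) → (125.436,112.569) → (125.436,87.976) → (117.418,87.976) → (117.418,112.569), returning to the start.

Shape 2 is a open polyline drawn with `<path>`. Its stroke #0000ff means cut at S814, F1141. After flipping Y the toolpath is (38.193,112.521) → (237.854,175.105) → (285.646,118.795) → (130.124,105.922) → (285.647,44.399) → (15.531,107.778).

Shape 3 is a quadratic bezier drawn with `<path>`. Its stroke #0000ff means cut at S814, F1141. After flipping Y the toolpath is (149.115,33.913) → (156.661,53.411) → (163.147,73.579) → (168.574,94.417) → (172.942,115.924) → (176.250,138.101) → (178.499,160.948).

Shape 4 is a quadratic bezier drawn with `<path>`. Its stroke #0000ff means cut at S814, F1141. After flipping Y the toolpath is (79.688,109.337) → (108.245,88.258) → (136.570,70.549) → (164.665,56.210) → (192.528,45.241) → (220.161,37.643) → (247.562,33.415).

Shape 5 is a closed polygon drawn with `<path>`. Its stroke #0000ff means cut at S814, F1141. After flipping Y the toolpath is (115.663,77.162) → (70.367,87.768) → (189.606,149.193) → (209.112,131.795) → (77.698,44.463) → (115.663,77.162), returning to the start.

Shape 6 is a rectangle drawn with `<polygon>`. Its stroke #ff00ff means engrave at S235, F2670. After flipping Y the toolpath is (136.353,168.414) → (281.106,168.414) → (281.106,78.578) → (136.353,78.578) → (136.353,168.414), returning to the start.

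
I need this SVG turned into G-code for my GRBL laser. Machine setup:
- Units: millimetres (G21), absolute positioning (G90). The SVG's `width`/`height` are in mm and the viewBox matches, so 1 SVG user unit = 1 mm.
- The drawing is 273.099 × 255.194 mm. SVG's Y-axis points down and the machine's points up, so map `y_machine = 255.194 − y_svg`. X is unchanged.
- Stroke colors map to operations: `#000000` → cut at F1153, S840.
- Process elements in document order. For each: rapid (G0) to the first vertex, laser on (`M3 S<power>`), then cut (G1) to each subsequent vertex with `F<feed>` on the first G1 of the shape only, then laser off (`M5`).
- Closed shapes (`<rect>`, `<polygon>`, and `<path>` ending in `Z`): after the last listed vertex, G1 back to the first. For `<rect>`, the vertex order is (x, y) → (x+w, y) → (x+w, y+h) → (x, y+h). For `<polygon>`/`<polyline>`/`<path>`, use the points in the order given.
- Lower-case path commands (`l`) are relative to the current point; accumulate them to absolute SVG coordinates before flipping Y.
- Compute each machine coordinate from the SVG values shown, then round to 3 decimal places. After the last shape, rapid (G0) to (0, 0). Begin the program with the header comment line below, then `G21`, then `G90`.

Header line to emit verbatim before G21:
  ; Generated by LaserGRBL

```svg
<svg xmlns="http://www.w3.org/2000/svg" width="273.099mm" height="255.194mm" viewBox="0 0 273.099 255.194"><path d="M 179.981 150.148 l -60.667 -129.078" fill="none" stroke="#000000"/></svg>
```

; Generated by LaserGRBL
G21
G90
G0 X179.981 Y105.046
M3 S840
G1 X119.314 Y234.124 F1153
M5
G0 X0.000 Y0.000

viewBox `0 0 273.099 255.194` with mm width/height → 1 unit = 1 mm. Flip: y_m = 255.194 − y_svg.

**Shape 1** — `<path>` line segment, stroke `#000000` → cut (S840, F1153). Machine vertices: (179.981,105.046) → (119.314,234.124). Open path.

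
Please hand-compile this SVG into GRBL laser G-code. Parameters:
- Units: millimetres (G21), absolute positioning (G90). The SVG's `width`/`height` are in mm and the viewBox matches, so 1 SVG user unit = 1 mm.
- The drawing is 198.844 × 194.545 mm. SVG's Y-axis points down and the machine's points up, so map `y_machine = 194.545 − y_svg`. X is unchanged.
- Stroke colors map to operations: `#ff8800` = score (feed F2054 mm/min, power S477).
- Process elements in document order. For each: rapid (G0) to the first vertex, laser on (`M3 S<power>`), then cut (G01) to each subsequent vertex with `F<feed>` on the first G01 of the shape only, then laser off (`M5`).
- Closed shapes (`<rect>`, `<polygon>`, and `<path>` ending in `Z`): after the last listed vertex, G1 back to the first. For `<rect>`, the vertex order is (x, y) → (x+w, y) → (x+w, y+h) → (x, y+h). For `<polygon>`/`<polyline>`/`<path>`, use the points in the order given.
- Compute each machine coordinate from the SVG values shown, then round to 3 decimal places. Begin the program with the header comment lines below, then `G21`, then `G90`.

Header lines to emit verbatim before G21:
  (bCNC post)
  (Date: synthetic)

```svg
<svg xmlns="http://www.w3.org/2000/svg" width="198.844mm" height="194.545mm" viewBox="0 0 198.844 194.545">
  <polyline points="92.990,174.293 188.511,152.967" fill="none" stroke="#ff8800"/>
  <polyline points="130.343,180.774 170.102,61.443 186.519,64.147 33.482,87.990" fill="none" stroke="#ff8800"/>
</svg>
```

Since the viewBox matches the mm dimensions, user units are millimetres directly. The only transform is the Y-flip y_m = 194.545 − y_svg.

Shape 1 is a line segment drawn with `<polyline>`. Its stroke #ff8800 means score at S477, F2054. After flipping Y the toolpath is (92.990,20.252) → (188.511,41.578).

Shape 2 is a open polyline drawn with `<polyline>`. Its stroke #ff8800 means score at S477, F2054. After flipping Y the toolpath is (130.343,13.771) → (170.102,133.102) → (186.519,130.398) → (33.482,106.555).

(bCNC post)
(Date: synthetic)
G21
G90
G0 X92.990 Y20.252
M3 S477
G01 X188.511 Y41.578 F2054
M5
G0 X130.343 Y13.771
M3 S477
G01 X170.102 Y133.102 F2054
G01 X186.519 Y130.398
G01 X33.482 Y106.555
M5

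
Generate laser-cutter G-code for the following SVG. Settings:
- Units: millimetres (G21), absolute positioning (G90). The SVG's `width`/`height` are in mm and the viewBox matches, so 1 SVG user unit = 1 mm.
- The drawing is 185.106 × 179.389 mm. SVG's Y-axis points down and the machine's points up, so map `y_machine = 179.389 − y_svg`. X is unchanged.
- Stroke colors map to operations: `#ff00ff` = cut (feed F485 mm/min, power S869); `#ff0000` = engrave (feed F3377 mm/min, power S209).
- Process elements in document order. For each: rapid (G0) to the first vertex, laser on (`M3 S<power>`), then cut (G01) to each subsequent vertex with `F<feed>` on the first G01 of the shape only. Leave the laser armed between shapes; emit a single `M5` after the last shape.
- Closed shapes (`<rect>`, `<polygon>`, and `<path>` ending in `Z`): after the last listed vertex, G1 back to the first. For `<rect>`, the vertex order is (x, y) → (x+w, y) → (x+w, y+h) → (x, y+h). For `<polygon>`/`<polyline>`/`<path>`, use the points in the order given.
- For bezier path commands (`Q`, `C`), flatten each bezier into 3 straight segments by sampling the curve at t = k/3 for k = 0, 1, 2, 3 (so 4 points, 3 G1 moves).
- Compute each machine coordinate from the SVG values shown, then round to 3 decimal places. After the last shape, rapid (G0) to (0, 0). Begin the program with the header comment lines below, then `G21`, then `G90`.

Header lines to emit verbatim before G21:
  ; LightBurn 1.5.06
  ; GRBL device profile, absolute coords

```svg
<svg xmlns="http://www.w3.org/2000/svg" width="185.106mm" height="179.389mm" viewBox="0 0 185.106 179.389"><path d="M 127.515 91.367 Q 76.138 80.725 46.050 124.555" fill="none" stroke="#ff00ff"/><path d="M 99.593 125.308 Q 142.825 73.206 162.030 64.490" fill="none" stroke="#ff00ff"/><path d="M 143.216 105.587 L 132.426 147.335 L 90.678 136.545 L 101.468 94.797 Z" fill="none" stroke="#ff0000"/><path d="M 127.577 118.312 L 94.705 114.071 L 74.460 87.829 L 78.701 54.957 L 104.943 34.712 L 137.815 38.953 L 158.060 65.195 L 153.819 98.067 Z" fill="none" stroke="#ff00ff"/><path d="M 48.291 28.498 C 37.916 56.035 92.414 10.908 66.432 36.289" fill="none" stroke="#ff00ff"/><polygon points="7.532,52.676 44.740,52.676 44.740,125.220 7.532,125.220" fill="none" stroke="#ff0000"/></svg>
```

; LightBurn 1.5.06
; GRBL device profile, absolute coords
G21
G90
G0 X127.515 Y88.022
M3 S869
G01 X95.629 Y89.064 F485
G01 X68.474 Y78.002
G01 X46.050 Y54.834
G0 X99.593 Y54.081
M3 S869
G01 X125.745 Y83.995 F485
G01 X146.557 Y104.268
G01 X162.030 Y114.899
G0 X143.216 Y73.802
M3 S209
G01 X132.426 Y32.054 F3377
G01 X90.678 Y42.844
G01 X101.468 Y84.592
G01 X143.216 Y73.802
G0 X127.577 Y61.077
M3 S869
G01 X94.705 Y65.318 F485
G01 X74.460 Y91.560
G01 X78.701 Y124.432
G01 X104.943 Y144.677
G01 X137.815 Y140.436
G01 X158.060 Y114.194
G01 X153.819 Y81.322
G01 X127.577 Y61.077
G0 X48.291 Y150.891
M3 S869
G01 X54.157 Y142.273 F485
G01 X70.971 Y150.281
G01 X66.432 Y143.100
G0 X7.532 Y126.713
M3 S209
G01 X44.740 Y126.713 F3377
G01 X44.740 Y54.169
G01 X7.532 Y54.169
G01 X7.532 Y126.713
M5
G0 X0.000 Y0.000

Since the viewBox matches the mm dimensions, user units are millimetres directly. The only transform is the Y-flip y_m = 179.389 − y_svg.

Shape 1 is a quadratic bezier drawn with `<path>`. Its stroke #ff00ff means cut at S869, F485. After flipping Y the toolpath is (127.515,88.022) → (95.629,89.064) → (68.474,78.002) → (46.050,54.834).

Shape 2 is a quadratic bezier drawn with `<path>`. Its stroke #ff00ff means cut at S869, F485. After flipping Y the toolpath is (99.593,54.081) → (125.745,83.995) → (146.557,104.268) → (162.030,114.899).

Shape 3 is a regular polygon drawn with `<path>`. Its stroke #ff0000 means engrave at S209, F3377. After flipping Y the toolpath is (143.216,73.802) → (132.426,32.054) → (90.678,42.844) → (101.468,84.592) → (143.216,73.802), returning to the start.

Shape 4 is a regular polygon drawn with `<path>`. Its stroke #ff00ff means cut at S869, F485. After flipping Y the toolpath is (127.577,61.077) → (94.705,65.318) → (74.460,91.560) → (78.701,124.432) → (104.943,144.677) → (137.815,140.436) → (158.060,114.194) → (153.819,81.322) → (127.577,61.077), returning to the start.

Shape 5 is a cubic bezier drawn with `<path>`. Its stroke #ff00ff means cut at S869, F485. After flipping Y the toolpath is (48.291,150.891) → (54.157,142.273) → (70.971,150.281) → (66.432,143.100).

Shape 6 is a rectangle drawn with `<polygon>`. Its stroke #ff0000 means engrave at S209, F3377. After flipping Y the toolpath is (7.532,126.713) → (44.740,126.713) → (44.740,54.169) → (7.532,54.169) → (7.532,126.713), returning to the start.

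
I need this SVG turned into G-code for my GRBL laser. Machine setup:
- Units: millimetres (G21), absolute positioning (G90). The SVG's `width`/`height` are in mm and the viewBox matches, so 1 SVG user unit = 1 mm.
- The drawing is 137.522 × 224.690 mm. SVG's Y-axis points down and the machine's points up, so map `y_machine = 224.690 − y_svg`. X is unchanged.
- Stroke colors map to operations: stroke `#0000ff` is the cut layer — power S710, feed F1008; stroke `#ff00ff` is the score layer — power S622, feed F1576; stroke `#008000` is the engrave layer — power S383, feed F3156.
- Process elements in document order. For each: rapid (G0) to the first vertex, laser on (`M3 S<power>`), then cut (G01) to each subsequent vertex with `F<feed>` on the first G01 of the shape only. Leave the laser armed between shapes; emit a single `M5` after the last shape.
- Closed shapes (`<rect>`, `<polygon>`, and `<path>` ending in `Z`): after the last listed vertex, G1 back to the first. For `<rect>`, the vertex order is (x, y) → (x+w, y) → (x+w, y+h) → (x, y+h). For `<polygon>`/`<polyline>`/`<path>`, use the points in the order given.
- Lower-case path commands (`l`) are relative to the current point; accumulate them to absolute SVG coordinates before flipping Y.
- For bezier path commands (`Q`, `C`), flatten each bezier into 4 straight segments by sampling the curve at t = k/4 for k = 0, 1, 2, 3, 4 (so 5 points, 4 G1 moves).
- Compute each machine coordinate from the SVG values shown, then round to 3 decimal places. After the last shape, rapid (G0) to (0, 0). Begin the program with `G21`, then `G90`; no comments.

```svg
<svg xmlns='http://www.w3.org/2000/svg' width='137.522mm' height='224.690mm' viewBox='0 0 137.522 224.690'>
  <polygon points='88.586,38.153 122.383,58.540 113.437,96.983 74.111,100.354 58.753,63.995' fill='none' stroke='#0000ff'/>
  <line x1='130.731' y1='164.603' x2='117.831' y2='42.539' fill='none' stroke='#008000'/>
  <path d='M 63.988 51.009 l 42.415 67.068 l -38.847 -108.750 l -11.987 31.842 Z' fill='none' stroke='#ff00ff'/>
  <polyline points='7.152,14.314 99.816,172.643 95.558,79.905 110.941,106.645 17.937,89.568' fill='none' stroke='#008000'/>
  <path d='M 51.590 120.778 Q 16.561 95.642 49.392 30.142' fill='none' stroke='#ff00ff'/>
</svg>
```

Since the viewBox matches the mm dimensions, user units are millimetres directly. The only transform is the Y-flip y_m = 224.690 − y_svg.

Shape 1 is a regular polygon drawn with `<polygon>`. Its stroke #0000ff means cut at S710, F1008. After flipping Y the toolpath is (88.586,186.537) → (122.383,166.150) → (113.437,127.707) → (74.111,124.336) → (58.753,160.695) → (88.586,186.537), returning to the start.

Shape 2 is a line segment drawn with `<line>`. Its stroke #008000 means engrave at S383, F3156. After flipping Y the toolpath is (130.731,60.087) → (117.831,182.151).

Shape 3 is a closed polygon drawn with `<path>`. Its stroke #ff00ff means score at S622, F1576. After flipping Y the toolpath is (63.988,173.681) → (106.403,106.613) → (67.556,215.363) → (55.569,183.521) → (63.988,173.681), returning to the start.

Shape 4 is a open polyline drawn with `<polyline>`. Its stroke #008000 means engrave at S383, F3156. After flipping Y the toolpath is (7.152,210.376) → (99.816,52.047) → (95.558,144.785) → (110.941,118.045) → (17.937,135.122).

Shape 5 is a quadratic bezier drawn with `<path>`. Its stroke #ff00ff means score at S622, F1576. After flipping Y the toolpath is (51.590,103.912) → (38.317,119.003) → (33.526,139.139) → (37.218,164.321) → (49.392,194.548).

G21
G90
G0 X88.586 Y186.537
M3 S710
G01 X122.383 Y166.150 F1008
G01 X113.437 Y127.707
G01 X74.111 Y124.336
G01 X58.753 Y160.695
G01 X88.586 Y186.537
G0 X130.731 Y60.087
M3 S383
G01 X117.831 Y182.151 F3156
G0 X63.988 Y173.681
M3 S622
G01 X106.403 Y106.613 F1576
G01 X67.556 Y215.363
G01 X55.569 Y183.521
G01 X63.988 Y173.681
G0 X7.152 Y210.376
M3 S383
G01 X99.816 Y52.047 F3156
G01 X95.558 Y144.785
G01 X110.941 Y118.045
G01 X17.937 Y135.122
G0 X51.590 Y103.912
M3 S622
G01 X38.317 Y119.003 F1576
G01 X33.526 Y139.139
G01 X37.218 Y164.321
G01 X49.392 Y194.548
M5
G0 X0.000 Y0.000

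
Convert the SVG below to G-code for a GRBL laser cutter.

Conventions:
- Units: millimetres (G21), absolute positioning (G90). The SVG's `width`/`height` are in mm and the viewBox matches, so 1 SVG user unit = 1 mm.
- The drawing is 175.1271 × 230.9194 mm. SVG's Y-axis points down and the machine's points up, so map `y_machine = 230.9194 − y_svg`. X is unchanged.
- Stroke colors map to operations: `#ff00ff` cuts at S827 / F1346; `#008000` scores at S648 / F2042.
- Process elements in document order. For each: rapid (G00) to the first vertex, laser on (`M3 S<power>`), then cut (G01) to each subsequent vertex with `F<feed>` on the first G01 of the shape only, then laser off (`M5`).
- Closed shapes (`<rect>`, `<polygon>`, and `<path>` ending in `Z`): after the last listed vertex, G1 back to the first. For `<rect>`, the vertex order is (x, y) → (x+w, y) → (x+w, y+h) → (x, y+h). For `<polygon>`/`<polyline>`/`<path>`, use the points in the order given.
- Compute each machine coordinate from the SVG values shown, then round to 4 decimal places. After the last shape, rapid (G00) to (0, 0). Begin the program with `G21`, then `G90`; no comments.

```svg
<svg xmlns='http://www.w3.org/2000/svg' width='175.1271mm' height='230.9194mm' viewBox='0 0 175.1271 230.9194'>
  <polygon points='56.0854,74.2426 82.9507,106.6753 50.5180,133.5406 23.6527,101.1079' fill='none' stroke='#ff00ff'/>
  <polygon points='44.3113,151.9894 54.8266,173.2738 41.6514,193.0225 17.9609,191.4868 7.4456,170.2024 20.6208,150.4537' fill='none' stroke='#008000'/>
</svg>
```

G21
G90
G00 X56.0854 Y156.6768
M3 S827
G01 X82.9507 Y124.2441 F1346
G01 X50.5180 Y97.3788
G01 X23.6527 Y129.8115
G01 X56.0854 Y156.6768
M5
G00 X44.3113 Y78.9300
M3 S648
G01 X54.8266 Y57.6456 F2042
G01 X41.6514 Y37.8969
G01 X17.9609 Y39.4326
G01 X7.4456 Y60.7170
G01 X20.6208 Y80.4657
G01 X44.3113 Y78.9300
M5
G00 X0.0000 Y0.0000

viewBox `0 0 175.1271 230.9194` with mm width/height → 1 unit = 1 mm. Flip: y_m = 230.9194 − y_svg.

**Shape 1** — `<polygon>` regular polygon, stroke `#ff00ff` → cut (S827, F1346). Machine vertices: (56.0854,156.6768) → (82.9507,124.2441) → (50.5180,97.3788) → (23.6527,129.8115) → (56.0854,156.6768). Closed: final G1 returns to the first vertex.

**Shape 2** — `<polygon>` regular polygon, stroke `#008000` → score (S648, F2042). Machine vertices: (44.3113,78.9300) → (54.8266,57.6456) → (41.6514,37.8969) → (17.9609,39.4326) → (7.4456,60.7170) → (20.6208,80.4657) → (44.3113,78.9300). Closed: final G1 returns to the first vertex.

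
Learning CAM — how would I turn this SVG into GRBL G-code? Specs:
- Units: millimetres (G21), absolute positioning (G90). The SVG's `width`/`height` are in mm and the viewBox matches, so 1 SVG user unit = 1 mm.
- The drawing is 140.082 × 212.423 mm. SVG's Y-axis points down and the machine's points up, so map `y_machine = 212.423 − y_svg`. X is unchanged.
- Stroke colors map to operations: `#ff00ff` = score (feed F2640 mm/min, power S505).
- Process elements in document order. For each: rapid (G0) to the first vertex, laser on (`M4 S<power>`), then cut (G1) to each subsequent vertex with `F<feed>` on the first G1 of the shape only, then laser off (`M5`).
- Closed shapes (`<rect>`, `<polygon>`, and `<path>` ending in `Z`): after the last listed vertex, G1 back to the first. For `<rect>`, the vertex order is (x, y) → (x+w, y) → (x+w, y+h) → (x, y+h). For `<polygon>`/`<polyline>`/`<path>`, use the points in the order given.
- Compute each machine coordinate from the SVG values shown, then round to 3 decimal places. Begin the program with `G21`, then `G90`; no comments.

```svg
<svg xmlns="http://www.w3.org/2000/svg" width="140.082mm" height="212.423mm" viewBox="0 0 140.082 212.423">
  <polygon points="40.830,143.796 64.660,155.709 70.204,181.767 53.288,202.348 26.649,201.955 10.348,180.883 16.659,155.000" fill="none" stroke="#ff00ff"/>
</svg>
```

G21
G90
G0 X40.830 Y68.627
M4 S505
G1 X64.660 Y56.714 F2640
G1 X70.204 Y30.656
G1 X53.288 Y10.075
G1 X26.649 Y10.468
G1 X10.348 Y31.540
G1 X16.659 Y57.423
G1 X40.830 Y68.627
M5

1 u = 1 mm; y_m = 212.423 − y.

[1] `<polygon>` regular polygon, #ff00ff→score S505 F2640: (40.830,68.627) → (64.660,56.714) → (70.204,30.656) → (53.288,10.075) → (26.649,10.468) → (10.348,31.540) → (16.659,57.423) → (40.830,68.627) (closed)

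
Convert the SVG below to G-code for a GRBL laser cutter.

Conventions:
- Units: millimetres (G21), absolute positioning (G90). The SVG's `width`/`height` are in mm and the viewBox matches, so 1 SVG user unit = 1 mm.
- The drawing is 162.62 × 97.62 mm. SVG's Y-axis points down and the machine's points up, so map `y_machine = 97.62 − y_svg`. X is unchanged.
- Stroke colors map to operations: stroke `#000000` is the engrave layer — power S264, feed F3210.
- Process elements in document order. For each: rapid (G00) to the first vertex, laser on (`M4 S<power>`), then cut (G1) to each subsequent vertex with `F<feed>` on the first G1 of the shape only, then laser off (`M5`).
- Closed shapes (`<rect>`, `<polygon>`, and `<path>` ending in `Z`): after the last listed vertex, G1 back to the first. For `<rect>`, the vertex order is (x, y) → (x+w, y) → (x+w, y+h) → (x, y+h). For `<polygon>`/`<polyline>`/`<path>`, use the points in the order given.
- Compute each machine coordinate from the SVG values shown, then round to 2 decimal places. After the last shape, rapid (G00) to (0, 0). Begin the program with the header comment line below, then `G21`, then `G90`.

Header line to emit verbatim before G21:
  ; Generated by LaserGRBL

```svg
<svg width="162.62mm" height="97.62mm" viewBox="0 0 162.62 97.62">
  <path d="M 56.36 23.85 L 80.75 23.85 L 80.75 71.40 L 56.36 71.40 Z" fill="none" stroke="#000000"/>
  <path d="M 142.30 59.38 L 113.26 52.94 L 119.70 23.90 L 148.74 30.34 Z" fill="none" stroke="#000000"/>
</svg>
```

1 u = 1 mm; y_m = 97.62 − y.

[1] `<path>` rectangle, #000000→engrave S264 F3210: (56.36,73.77) → (80.75,73.77) → (80.75,26.22) → (56.36,26.22) → (56.36,73.77) (closed)

[2] `<path>` regular polygon, #000000→engrave S264 F3210: (142.30,38.24) → (113.26,44.68) → (119.70,73.72) → (148.74,67.28) → (142.30,38.24) (closed)

; Generated by LaserGRBL
G21
G90
G00 X56.36 Y73.77
M4 S264
G1 X80.75 Y73.77 F3210
G1 X80.75 Y26.22
G1 X56.36 Y26.22
G1 X56.36 Y73.77
M5
G00 X142.30 Y38.24
M4 S264
G1 X113.26 Y44.68 F3210
G1 X119.70 Y73.72
G1 X148.74 Y67.28
G1 X142.30 Y38.24
M5
G00 X0.00 Y0.00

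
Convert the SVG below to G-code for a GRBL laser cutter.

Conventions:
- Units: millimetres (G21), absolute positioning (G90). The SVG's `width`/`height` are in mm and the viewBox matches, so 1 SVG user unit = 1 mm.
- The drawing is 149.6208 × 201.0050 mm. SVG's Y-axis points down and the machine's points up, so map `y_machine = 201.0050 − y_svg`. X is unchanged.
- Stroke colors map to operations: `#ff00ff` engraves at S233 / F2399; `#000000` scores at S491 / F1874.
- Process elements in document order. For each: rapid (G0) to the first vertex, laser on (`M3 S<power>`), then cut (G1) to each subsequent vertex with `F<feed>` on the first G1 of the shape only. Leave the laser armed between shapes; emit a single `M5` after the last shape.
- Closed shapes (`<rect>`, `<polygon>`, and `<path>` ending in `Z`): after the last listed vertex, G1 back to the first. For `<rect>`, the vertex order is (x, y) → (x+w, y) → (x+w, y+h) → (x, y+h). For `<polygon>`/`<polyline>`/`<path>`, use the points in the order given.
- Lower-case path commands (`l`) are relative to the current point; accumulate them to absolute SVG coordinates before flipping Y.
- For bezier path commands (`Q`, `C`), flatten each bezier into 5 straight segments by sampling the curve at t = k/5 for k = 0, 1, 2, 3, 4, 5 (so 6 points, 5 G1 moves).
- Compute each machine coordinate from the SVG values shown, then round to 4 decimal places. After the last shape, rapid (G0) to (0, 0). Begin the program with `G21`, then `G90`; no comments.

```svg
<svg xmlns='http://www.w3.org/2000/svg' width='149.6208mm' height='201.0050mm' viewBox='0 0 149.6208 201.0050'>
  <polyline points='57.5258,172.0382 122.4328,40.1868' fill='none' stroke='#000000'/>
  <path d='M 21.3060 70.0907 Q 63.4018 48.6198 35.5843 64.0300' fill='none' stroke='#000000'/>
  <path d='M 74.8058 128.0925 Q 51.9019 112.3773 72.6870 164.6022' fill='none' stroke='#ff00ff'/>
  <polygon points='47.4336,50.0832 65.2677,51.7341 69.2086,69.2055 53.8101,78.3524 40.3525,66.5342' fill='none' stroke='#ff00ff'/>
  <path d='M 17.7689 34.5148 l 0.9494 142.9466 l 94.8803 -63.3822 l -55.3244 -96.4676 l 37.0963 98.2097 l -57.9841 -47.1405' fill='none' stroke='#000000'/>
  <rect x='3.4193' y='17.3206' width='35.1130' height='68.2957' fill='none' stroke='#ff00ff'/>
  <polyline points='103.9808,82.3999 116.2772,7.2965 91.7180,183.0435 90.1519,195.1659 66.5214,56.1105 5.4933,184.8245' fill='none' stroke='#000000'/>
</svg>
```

1 u = 1 mm; y_m = 201.0050 − y.

[1] `<polyline>` line segment, #000000→score S491 F1874: (57.5258,28.9668) → (122.4328,160.8182)

[2] `<path>` quadratic bezier, #000000→score S491 F1874: (21.3060,130.9143) → (35.3478,138.0274) → (43.7965,142.1900) → (46.6522,143.4022) → (43.9148,141.6638) → (35.5843,136.9750)

[3] `<path>` quadratic bezier, #ff00ff→engrave S233 F2399: (74.8058,72.9125) → (67.3918,76.4810) → (63.4729,74.6142) → (63.0492,67.3123) → (66.1205,54.5752) → (72.6870,36.4028)

[4] `<polygon>` regular polygon, #ff00ff→engrave S233 F2399: (47.4336,150.9218) → (65.2677,149.2709) → (69.2086,131.7995) → (53.8101,122.6526) → (40.3525,134.4708) → (47.4336,150.9218) (closed)

[5] `<path>` open polyline, #000000→score S491 F1874: (17.7689,166.4902) → (18.7183,23.5436) → (113.5986,86.9258) → (58.2742,183.3934) → (95.3705,85.1837) → (37.3864,132.3242)

[6] `<rect>` rectangle, #ff00ff→engrave S233 F2399: (3.4193,183.6844) → (38.5323,183.6844) → (38.5323,115.3887) → (3.4193,115.3887) → (3.4193,183.6844) (closed)

[7] `<polyline>` open polyline, #000000→score S491 F1874: (103.9808,118.6051) → (116.2772,193.7085) → (91.7180,17.9615) → (90.1519,5.8391) → (66.5214,144.8945) → (5.4933,16.1805)

G21
G90
G0 X57.5258 Y28.9668
M3 S491
G1 X122.4328 Y160.8182 F1874
G0 X21.3060 Y130.9143
M3 S491
G1 X35.3478 Y138.0274 F1874
G1 X43.7965 Y142.1900
G1 X46.6522 Y143.4022
G1 X43.9148 Y141.6638
G1 X35.5843 Y136.9750
G0 X74.8058 Y72.9125
M3 S233
G1 X67.3918 Y76.4810 F2399
G1 X63.4729 Y74.6142
G1 X63.0492 Y67.3123
G1 X66.1205 Y54.5752
G1 X72.6870 Y36.4028
G0 X47.4336 Y150.9218
M3 S233
G1 X65.2677 Y149.2709 F2399
G1 X69.2086 Y131.7995
G1 X53.8101 Y122.6526
G1 X40.3525 Y134.4708
G1 X47.4336 Y150.9218
G0 X17.7689 Y166.4902
M3 S491
G1 X18.7183 Y23.5436 F1874
G1 X113.5986 Y86.9258
G1 X58.2742 Y183.3934
G1 X95.3705 Y85.1837
G1 X37.3864 Y132.3242
G0 X3.4193 Y183.6844
M3 S233
G1 X38.5323 Y183.6844 F2399
G1 X38.5323 Y115.3887
G1 X3.4193 Y115.3887
G1 X3.4193 Y183.6844
G0 X103.9808 Y118.6051
M3 S491
G1 X116.2772 Y193.7085 F1874
G1 X91.7180 Y17.9615
G1 X90.1519 Y5.8391
G1 X66.5214 Y144.8945
G1 X5.4933 Y16.1805
M5
G0 X0.0000 Y0.0000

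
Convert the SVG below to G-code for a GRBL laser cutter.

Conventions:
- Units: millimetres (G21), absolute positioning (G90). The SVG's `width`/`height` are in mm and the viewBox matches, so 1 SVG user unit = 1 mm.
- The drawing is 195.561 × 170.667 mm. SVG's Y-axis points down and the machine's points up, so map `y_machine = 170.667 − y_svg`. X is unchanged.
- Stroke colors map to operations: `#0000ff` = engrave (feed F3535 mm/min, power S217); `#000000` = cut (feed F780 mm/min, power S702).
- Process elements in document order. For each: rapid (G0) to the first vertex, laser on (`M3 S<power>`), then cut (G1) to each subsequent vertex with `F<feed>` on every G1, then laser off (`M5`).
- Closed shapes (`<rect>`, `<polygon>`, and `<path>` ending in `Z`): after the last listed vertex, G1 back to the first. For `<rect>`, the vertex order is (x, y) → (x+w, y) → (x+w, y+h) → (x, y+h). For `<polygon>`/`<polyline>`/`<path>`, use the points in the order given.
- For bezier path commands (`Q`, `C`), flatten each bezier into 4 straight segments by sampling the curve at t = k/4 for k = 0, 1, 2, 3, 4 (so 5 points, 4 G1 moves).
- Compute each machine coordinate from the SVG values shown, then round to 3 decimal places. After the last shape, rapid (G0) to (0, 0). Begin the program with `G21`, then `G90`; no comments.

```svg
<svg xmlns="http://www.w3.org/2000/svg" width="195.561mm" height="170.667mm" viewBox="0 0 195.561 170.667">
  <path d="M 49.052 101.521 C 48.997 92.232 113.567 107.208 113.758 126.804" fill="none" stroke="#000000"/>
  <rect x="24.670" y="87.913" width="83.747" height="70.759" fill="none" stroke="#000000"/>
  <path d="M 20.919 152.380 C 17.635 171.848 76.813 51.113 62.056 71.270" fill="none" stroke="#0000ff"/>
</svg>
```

viewBox `0 0 195.561 170.667` with mm width/height → 1 unit = 1 mm. Flip: y_m = 170.667 − y_svg.

**Shape 1** — `<path>` cubic bezier, stroke `#000000` → cut (S702, F780). Control points (SVG): P0=(49.052,101.521), P1=(48.997,92.232), P2=(113.567,107.208), P3=(113.758,126.804); sampled at t=k/4. Machine vertices: (49.052,69.146) → (59.112,71.870) → (81.313,67.336) → (103.559,57.387) → (113.758,43.863). Open path.

**Shape 2** — `<rect>` rectangle, stroke `#000000` → cut (S702, F780). Machine vertices: (24.670,82.754) → (108.417,82.754) → (108.417,11.995) → (24.670,11.995) → (24.670,82.754). Closed: final G1 returns to the first vertex.

**Shape 3** — `<path>` cubic bezier, stroke `#0000ff` → engrave (S217, F3535). Control points (SVG): P0=(20.919,152.380), P1=(17.635,171.848), P2=(76.813,51.113), P3=(62.056,71.270); sampled at t=k/4. Machine vertices: (20.919,18.287) → (28.036,25.582) → (45.790,59.100) → (61.392,92.490) → (62.056,99.397). Open path.

G21
G90
G0 X49.052 Y69.146
M3 S702
G1 X59.112 Y71.870 F780
G1 X81.313 Y67.336 F780
G1 X103.559 Y57.387 F780
G1 X113.758 Y43.863 F780
M5
G0 X24.670 Y82.754
M3 S702
G1 X108.417 Y82.754 F780
G1 X108.417 Y11.995 F780
G1 X24.670 Y11.995 F780
G1 X24.670 Y82.754 F780
M5
G0 X20.919 Y18.287
M3 S217
G1 X28.036 Y25.582 F3535
G1 X45.790 Y59.100 F3535
G1 X61.392 Y92.490 F3535
G1 X62.056 Y99.397 F3535
M5
G0 X0.000 Y0.000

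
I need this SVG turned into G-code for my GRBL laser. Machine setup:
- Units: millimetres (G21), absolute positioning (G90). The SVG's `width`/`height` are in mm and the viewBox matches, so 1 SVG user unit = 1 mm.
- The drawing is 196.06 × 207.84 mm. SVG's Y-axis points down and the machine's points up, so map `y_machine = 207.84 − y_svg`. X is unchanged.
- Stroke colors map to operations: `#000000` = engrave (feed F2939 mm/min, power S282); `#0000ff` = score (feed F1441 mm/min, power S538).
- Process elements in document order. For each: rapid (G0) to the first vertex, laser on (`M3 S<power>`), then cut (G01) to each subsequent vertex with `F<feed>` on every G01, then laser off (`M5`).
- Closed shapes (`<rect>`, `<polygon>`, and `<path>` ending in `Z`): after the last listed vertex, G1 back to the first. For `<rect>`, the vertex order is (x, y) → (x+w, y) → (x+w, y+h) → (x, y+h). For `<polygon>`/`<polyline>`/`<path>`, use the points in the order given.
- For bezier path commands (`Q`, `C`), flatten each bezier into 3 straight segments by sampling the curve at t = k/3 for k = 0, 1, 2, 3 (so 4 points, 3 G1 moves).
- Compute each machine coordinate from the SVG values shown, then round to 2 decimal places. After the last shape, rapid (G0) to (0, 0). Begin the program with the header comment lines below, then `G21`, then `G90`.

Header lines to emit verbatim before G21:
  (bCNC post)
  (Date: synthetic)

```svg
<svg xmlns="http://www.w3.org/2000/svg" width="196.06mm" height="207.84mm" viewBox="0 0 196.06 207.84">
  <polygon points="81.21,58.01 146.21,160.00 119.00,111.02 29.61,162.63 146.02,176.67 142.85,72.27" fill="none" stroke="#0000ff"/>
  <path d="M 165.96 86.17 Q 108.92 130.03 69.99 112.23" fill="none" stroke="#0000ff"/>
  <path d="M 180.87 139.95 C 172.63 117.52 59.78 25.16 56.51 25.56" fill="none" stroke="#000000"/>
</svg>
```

(bCNC post)
(Date: synthetic)
G21
G90
G0 X81.21 Y149.83
M3 S538
G01 X146.21 Y47.84 F1441
G01 X119.00 Y96.82 F1441
G01 X29.61 Y45.21 F1441
G01 X146.02 Y31.17 F1441
G01 X142.85 Y135.57 F1441
G01 X81.21 Y149.83 F1441
M5
G0 X165.96 Y121.67
M3 S538
G01 X129.95 Y99.28 F1441
G01 X97.96 Y90.59 F1441
G01 X69.99 Y95.61 F1441
M5
G0 X180.87 Y67.89
M3 S282
G01 X145.69 Y107.60 F2939
G01 X88.37 Y157.79 F2939
G01 X56.51 Y182.28 F2939
M5
G0 X0.00 Y0.00

Since the viewBox matches the mm dimensions, user units are millimetres directly. The only transform is the Y-flip y_m = 207.84 − y_svg.

Shape 1 is a closed polygon drawn with `<polygon>`. Its stroke #0000ff means score at S538, F1441. After flipping Y the toolpath is (81.21,149.83) → (146.21,47.84) → (119.00,96.82) → (29.61,45.21) → (146.02,31.17) → (142.85,135.57) → (81.21,149.83), returning to the start.

Shape 2 is a quadratic bezier drawn with `<path>`. Its stroke #0000ff means score at S538, F1441. After flipping Y the toolpath is (165.96,121.67) → (129.95,99.28) → (97.96,90.59) → (69.99,95.61).

Shape 3 is a cubic bezier drawn with `<path>`. Its stroke #000000 means engrave at S282, F2939. After flipping Y the toolpath is (180.87,67.89) → (145.69,107.60) → (88.37,157.79) → (56.51,182.28).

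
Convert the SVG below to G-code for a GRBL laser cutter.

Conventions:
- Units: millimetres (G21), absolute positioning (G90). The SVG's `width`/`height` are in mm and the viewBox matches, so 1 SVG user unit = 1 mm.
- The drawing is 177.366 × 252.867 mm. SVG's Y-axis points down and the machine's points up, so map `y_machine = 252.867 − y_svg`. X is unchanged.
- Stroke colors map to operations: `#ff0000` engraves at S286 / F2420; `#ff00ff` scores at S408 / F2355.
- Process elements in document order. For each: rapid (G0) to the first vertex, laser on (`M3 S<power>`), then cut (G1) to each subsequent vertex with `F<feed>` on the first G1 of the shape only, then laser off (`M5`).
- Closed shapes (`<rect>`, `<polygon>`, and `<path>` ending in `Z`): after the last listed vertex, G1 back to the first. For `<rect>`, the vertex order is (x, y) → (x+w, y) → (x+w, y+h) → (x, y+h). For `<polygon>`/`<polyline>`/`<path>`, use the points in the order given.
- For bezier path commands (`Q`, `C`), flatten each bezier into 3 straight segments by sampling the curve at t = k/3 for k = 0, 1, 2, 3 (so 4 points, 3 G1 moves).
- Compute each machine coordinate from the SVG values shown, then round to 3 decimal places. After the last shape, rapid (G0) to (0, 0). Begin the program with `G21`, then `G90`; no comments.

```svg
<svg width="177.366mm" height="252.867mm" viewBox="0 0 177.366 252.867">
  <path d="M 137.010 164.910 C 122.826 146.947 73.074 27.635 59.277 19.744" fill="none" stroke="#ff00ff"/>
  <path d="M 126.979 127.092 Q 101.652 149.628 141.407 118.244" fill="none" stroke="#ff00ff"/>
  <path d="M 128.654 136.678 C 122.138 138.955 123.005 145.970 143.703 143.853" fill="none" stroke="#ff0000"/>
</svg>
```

G21
G90
G0 X137.010 Y87.957
M3 S408
G1 X113.619 Y131.823 F2355
G1 X82.410 Y195.972
G1 X59.277 Y233.123
M5
G0 X126.979 Y125.775
M3 S408
G1 X117.326 Y116.742 F2355
G1 X122.135 Y119.691
G1 X141.407 Y134.623
M5
G0 X128.654 Y116.189
M3 S286
G1 X125.060 Y112.846 F2420
G1 X129.154 Y109.427
G1 X143.703 Y109.014
M5
G0 X0.000 Y0.000

1 u = 1 mm; y_m = 252.867 − y.

[1] `<path>` cubic bezier, #ff00ff→score S408 F2355: (137.010,87.957) → (113.619,131.823) → (82.410,195.972) → (59.277,233.123)

[2] `<path>` quadratic bezier, #ff00ff→score S408 F2355: (126.979,125.775) → (117.326,116.742) → (122.135,119.691) → (141.407,134.623)

[3] `<path>` cubic bezier, #ff0000→engrave S286 F2420: (128.654,116.189) → (125.060,112.846) → (129.154,109.427) → (143.703,109.014)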